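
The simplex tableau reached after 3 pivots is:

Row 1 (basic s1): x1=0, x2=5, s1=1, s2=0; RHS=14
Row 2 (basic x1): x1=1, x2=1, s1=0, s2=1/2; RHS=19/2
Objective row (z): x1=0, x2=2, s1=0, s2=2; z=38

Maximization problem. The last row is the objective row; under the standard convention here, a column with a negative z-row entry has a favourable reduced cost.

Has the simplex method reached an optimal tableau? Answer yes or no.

No objective-row coefficient is strictly negative, so no entering variable exists; the tableau is optimal.

yes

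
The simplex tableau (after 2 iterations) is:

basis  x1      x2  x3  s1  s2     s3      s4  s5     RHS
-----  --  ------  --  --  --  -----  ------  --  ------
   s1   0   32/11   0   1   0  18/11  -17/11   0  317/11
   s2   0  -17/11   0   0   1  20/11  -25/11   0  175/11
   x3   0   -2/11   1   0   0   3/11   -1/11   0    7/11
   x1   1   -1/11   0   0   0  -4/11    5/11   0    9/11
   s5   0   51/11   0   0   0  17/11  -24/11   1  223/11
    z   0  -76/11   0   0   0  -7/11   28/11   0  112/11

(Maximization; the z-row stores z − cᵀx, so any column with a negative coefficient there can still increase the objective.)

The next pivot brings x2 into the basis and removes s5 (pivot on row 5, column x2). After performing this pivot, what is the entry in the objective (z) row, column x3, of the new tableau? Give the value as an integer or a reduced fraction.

0

Pivot element is row 5, column x2: 51/11.
Normalize row 5: new (row 5, x3) = 0/(51/11) = 0.
z-row ← z-row − (-76/11)·(new row 5): 0 − (-76/11)·0 = 0.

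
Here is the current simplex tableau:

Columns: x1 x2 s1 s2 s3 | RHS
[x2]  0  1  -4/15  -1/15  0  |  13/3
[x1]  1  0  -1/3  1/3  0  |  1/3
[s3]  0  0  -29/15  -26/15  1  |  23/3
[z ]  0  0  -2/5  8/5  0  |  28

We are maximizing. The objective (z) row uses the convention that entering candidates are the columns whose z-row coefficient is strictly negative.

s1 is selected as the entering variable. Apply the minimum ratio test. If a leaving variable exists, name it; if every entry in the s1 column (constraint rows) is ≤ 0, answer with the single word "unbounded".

s1-column entries: row 1: -4/15, row 2: -1/3, row 3: -29/15. All ≤ 0, so s1 can increase without bound; the LP is unbounded in this direction.

unbounded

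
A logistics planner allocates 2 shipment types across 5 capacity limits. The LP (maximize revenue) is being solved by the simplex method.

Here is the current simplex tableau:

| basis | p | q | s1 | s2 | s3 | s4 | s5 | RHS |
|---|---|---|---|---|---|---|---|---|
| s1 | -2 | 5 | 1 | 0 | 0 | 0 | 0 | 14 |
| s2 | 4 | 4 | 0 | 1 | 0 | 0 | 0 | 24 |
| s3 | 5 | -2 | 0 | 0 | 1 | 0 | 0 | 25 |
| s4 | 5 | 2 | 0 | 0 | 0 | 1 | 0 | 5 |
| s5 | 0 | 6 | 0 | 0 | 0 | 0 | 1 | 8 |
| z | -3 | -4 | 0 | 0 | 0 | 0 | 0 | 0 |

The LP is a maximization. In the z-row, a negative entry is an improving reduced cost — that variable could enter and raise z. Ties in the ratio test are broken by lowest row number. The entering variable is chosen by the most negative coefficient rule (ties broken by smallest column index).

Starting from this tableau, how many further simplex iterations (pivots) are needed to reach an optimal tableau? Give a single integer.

pivot: q in, s5 out → z = 16/3
pivot: p in, s4 out → z = 101/15
No improving column remains; optimal.

2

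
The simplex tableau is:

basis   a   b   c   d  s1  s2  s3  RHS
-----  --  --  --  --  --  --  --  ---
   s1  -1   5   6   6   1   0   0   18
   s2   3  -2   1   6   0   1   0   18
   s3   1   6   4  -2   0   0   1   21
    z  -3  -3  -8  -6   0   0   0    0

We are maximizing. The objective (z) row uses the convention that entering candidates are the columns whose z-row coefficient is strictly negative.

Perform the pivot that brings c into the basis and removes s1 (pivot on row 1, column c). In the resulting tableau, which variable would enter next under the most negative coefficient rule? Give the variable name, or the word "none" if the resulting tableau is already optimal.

Pivot element 6. New z-row = old z-row − (-8)·(row 1/6).
Updated z-row coefficients: a: -13/3, b: 11/3, c: 0, d: 2, s1: 4/3, s2: 0, s3: 0.
The most negative is -13/3 in column a, so a would enter next.

a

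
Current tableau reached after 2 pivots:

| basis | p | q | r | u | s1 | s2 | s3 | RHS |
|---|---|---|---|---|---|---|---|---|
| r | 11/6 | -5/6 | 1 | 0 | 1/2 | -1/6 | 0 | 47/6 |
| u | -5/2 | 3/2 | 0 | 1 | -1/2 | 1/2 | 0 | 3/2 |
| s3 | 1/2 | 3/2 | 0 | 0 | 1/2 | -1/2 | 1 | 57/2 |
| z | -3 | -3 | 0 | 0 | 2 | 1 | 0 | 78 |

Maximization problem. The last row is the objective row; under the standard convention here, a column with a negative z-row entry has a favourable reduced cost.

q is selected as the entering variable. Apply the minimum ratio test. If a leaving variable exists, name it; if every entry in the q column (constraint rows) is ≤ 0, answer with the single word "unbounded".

u

Ratios: row 1 (r): entry -5/6 ≤ 0, skip; row 2 (u): (3/2)/(3/2) = 1; row 3 (s3): (57/2)/(3/2) = 19.
Minimum ratio is in the u row, so u leaves.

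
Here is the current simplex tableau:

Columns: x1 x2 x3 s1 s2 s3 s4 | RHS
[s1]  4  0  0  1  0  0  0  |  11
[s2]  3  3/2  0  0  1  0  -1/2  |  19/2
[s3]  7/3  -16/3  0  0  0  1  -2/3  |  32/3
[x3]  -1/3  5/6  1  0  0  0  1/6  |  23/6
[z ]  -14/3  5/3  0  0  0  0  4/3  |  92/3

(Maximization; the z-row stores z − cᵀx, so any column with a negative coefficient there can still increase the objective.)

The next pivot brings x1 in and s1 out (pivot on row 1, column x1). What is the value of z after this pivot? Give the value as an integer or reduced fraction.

Minimum ratio for x1: 11/4 = 11/4.
z changes by −(z-row coeff of x1)·ratio = −(-14/3)·(11/4) = 77/6.
New z = 92/3 + (77/6) = 87/2.

87/2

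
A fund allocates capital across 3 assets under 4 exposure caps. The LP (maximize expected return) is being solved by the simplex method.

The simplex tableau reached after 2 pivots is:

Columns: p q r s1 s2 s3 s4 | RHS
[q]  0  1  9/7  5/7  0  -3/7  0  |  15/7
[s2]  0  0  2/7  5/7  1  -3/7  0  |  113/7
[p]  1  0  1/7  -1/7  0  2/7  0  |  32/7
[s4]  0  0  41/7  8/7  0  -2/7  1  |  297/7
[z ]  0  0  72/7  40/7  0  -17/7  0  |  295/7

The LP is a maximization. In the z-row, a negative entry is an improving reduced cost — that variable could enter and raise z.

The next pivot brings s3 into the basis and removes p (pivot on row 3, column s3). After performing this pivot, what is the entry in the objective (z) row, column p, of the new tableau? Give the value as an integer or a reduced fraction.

Pivot element is row 3, column s3: 2/7.
Normalize row 3: new (row 3, p) = 1/(2/7) = 7/2.
z-row ← z-row − (-17/7)·(new row 3): 0 − (-17/7)·(7/2) = 17/2.

17/2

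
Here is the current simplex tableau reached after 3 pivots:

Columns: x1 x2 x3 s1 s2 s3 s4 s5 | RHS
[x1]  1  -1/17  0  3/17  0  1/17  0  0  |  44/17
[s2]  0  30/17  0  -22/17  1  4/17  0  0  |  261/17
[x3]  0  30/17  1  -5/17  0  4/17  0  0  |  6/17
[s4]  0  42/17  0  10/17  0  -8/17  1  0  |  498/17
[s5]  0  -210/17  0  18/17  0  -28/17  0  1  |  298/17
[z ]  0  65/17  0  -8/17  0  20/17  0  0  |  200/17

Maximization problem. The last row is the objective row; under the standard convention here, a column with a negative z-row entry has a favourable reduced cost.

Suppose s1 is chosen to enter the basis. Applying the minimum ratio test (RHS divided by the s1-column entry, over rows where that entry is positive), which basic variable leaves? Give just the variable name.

x1

Ratios: row 1 (x1): (44/17)/(3/17) = 44/3; row 2 (s2): entry -22/17 ≤ 0, skip; row 3 (x3): entry -5/17 ≤ 0, skip; row 4 (s4): (498/17)/(10/17) = 249/5; row 5 (s5): (298/17)/(18/17) = 149/9.
Minimum ratio 44/3 is in the x1 row, so x1 leaves.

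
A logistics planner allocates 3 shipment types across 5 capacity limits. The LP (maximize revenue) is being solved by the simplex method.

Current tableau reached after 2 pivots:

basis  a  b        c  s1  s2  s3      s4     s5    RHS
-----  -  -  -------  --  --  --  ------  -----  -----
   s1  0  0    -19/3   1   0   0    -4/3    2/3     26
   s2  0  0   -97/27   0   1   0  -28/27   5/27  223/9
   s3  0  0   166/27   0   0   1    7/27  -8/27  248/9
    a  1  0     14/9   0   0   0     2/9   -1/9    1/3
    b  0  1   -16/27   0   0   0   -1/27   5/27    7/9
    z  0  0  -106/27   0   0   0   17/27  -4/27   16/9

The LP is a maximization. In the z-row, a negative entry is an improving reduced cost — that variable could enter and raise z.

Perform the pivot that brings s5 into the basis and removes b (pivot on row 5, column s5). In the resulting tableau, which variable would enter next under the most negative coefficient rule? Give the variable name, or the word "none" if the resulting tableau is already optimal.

c

Pivot element 5/27. New z-row = old z-row − (-4/27)·(row 5/(5/27)).
Updated z-row coefficients: a: 0, b: 4/5, c: -22/5, s1: 0, s2: 0, s3: 0, s4: 3/5, s5: 0.
The most negative is -22/5 in column c, so c would enter next.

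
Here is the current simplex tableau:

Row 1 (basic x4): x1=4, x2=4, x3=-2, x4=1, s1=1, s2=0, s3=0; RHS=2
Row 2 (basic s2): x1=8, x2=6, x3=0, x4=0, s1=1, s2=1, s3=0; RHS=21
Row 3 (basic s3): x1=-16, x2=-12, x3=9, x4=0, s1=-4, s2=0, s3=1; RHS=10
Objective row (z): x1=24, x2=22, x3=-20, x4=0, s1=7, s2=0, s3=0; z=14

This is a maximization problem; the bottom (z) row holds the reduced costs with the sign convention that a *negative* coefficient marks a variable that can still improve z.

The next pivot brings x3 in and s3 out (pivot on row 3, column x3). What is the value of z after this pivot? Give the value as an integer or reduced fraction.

326/9

Minimum ratio for x3: 10/9 = 10/9.
z changes by −(z-row coeff of x3)·ratio = −(-20)·(10/9) = 200/9.
New z = 14 + (200/9) = 326/9.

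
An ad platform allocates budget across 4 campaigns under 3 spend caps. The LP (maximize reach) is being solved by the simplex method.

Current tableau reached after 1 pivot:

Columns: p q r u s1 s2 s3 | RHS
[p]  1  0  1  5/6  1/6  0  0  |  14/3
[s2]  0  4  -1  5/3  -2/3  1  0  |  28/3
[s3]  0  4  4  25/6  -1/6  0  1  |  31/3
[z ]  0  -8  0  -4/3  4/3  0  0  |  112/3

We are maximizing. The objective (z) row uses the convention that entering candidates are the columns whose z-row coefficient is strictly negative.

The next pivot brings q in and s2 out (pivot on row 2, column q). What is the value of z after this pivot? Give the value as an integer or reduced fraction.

56

Minimum ratio for q: (28/3)/4 = 7/3.
z changes by −(z-row coeff of q)·ratio = −(-8)·(7/3) = 56/3.
New z = 112/3 + (56/3) = 56.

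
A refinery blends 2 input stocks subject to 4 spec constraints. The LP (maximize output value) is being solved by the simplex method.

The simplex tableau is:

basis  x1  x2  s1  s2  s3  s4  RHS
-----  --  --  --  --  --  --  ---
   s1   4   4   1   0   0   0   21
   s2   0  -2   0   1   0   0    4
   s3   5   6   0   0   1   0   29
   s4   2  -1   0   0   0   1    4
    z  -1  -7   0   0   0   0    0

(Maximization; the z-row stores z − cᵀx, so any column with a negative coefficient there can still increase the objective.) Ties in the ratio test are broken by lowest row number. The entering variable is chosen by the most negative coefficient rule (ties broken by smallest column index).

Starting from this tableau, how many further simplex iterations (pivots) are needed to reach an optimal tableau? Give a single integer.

pivot: x2 in, s3 out → z = 203/6
No improving column remains; optimal.

1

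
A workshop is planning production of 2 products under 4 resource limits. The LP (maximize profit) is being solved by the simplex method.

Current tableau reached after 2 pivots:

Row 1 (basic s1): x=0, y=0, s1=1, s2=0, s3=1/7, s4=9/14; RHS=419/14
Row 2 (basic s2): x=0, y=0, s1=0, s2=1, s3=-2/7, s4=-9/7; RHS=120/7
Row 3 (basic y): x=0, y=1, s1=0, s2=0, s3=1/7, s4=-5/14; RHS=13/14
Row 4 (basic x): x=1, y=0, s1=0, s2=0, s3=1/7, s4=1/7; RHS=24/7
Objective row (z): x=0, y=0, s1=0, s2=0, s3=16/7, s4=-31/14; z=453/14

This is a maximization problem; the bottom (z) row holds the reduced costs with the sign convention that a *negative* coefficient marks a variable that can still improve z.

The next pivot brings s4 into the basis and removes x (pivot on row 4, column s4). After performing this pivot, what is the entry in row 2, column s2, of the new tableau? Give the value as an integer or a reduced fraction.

Pivot element is row 4, column s4: 1/7.
Normalize row 4: new (row 4, s2) = 0/(1/7) = 0.
row 2 ← row 2 − (-9/7)·(new row 4): 1 − (-9/7)·0 = 1.

1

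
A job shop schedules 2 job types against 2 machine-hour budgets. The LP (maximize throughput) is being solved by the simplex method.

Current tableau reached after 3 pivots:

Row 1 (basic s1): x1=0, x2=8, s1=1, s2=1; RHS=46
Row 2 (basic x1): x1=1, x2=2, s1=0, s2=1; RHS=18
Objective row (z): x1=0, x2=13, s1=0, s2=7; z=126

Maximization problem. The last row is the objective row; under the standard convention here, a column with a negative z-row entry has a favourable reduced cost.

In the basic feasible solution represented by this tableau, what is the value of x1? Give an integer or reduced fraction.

x1 is basic (row 2); its value is the RHS of that row: 18.

18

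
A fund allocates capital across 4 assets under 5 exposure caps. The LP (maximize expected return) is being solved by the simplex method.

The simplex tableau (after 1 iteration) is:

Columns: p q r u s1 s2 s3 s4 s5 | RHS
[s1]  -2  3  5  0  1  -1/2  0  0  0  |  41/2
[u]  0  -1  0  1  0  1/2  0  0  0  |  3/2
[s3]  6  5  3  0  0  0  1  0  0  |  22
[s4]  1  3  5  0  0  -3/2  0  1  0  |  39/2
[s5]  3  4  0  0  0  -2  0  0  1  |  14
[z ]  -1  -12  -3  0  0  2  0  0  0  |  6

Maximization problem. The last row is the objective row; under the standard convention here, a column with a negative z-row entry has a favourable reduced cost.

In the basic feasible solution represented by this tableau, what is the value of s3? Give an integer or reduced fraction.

22

s3 is basic (row 3); its value is the RHS of that row: 22.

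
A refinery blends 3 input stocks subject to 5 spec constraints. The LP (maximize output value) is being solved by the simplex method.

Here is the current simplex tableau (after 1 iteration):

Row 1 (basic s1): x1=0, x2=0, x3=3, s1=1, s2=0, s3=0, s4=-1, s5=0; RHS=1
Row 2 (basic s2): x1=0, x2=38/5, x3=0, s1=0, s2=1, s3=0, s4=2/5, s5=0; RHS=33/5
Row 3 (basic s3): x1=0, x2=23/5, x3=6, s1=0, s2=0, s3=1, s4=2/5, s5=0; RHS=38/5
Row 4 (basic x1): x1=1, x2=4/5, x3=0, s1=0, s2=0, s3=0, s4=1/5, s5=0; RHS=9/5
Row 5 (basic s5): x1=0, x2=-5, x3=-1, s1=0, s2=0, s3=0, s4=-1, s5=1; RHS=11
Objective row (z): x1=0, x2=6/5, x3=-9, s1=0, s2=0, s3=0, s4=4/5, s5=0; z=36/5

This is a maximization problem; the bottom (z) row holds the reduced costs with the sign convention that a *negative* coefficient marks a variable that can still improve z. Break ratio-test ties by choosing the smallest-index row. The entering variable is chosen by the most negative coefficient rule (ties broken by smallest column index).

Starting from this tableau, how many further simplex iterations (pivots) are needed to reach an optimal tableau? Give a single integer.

pivot: x3 in, s1 out → z = 51/5
pivot: s4 in, s3 out → z = 46/3
No improving column remains; optimal.

2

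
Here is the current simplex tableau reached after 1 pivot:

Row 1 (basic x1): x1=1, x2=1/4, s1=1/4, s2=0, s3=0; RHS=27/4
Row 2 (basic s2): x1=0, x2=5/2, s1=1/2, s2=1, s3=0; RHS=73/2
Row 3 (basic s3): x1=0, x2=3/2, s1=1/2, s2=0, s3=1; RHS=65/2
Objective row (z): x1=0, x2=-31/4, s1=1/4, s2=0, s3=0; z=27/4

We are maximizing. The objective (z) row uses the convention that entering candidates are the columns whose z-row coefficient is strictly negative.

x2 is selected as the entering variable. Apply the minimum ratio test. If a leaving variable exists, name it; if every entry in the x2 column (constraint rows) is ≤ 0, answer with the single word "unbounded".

Ratios: row 1 (x1): (27/4)/(1/4) = 27; row 2 (s2): (73/2)/(5/2) = 73/5; row 3 (s3): (65/2)/(3/2) = 65/3.
Minimum ratio is in the s2 row, so s2 leaves.

s2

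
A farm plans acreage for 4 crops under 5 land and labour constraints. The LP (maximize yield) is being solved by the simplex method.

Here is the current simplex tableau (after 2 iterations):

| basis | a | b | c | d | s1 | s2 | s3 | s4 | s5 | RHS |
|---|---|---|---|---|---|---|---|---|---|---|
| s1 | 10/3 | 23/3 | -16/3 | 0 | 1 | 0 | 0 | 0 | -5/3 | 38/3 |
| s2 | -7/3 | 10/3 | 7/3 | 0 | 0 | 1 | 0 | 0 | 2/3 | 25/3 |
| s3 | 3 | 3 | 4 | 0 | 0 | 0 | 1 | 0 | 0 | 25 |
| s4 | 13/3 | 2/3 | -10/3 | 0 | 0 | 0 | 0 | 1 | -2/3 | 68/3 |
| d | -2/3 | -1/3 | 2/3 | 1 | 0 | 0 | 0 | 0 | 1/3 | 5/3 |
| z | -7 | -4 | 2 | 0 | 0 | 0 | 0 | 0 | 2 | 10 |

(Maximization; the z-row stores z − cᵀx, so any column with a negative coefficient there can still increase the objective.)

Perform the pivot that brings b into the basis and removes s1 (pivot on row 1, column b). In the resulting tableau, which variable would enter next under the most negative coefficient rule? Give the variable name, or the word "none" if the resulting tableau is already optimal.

a

Pivot element 23/3. New z-row = old z-row − (-4)·(row 1/(23/3)).
Updated z-row coefficients: a: -121/23, b: 0, c: -18/23, d: 0, s1: 12/23, s2: 0, s3: 0, s4: 0, s5: 26/23.
The most negative is -121/23 in column a, so a would enter next.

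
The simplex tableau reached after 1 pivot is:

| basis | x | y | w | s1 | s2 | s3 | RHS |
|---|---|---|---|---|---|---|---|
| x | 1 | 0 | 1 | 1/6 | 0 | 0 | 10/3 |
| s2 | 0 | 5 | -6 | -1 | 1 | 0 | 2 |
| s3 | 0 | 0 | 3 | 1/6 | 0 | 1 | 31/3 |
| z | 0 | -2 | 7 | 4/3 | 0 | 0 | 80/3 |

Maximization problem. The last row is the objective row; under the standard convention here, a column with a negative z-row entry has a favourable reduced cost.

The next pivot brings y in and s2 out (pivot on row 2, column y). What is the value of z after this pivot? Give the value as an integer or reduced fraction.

412/15

Minimum ratio for y: 2/5 = 2/5.
z changes by −(z-row coeff of y)·ratio = −(-2)·(2/5) = 4/5.
New z = 80/3 + (4/5) = 412/15.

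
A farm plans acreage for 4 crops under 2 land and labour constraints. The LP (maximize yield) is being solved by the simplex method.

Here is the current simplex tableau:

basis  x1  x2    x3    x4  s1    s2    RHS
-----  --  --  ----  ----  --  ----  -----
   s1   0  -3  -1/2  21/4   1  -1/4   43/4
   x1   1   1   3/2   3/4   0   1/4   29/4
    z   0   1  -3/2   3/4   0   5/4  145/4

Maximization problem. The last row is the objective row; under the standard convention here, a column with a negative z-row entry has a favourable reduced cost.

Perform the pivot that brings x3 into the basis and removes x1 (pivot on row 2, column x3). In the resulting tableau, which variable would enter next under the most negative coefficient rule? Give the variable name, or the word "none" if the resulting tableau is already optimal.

none

Pivot element 3/2. New z-row = old z-row − (-3/2)·(row 2/(3/2)).
Updated z-row coefficients: x1: 1, x2: 2, x3: 0, x4: 3/2, s1: 0, s2: 3/2.
No coefficient is strictly negative; the tableau after this pivot is optimal.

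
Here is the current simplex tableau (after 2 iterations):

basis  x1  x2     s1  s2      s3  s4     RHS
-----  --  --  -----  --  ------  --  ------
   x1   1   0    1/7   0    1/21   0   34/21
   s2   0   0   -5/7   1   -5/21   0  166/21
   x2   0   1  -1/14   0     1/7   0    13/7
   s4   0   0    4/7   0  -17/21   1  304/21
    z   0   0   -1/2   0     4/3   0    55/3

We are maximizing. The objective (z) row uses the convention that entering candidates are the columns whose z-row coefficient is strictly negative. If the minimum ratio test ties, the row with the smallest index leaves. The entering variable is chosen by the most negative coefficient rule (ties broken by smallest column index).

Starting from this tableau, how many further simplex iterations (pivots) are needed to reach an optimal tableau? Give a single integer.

1

pivot: s1 in, x1 out → z = 24
No improving column remains; optimal.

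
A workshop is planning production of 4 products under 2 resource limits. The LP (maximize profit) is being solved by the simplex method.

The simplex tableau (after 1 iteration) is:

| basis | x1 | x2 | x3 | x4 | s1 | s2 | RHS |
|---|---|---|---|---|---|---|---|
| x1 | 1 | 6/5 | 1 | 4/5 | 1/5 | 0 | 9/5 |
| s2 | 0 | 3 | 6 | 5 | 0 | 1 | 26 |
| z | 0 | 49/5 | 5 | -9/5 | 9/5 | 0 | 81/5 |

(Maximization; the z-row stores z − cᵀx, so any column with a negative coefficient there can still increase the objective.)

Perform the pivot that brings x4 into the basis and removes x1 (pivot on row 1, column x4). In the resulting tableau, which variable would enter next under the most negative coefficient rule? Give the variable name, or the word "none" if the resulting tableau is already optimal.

Pivot element 4/5. New z-row = old z-row − (-9/5)·(row 1/(4/5)).
Updated z-row coefficients: x1: 9/4, x2: 25/2, x3: 29/4, x4: 0, s1: 9/4, s2: 0.
No coefficient is strictly negative; the tableau after this pivot is optimal.

none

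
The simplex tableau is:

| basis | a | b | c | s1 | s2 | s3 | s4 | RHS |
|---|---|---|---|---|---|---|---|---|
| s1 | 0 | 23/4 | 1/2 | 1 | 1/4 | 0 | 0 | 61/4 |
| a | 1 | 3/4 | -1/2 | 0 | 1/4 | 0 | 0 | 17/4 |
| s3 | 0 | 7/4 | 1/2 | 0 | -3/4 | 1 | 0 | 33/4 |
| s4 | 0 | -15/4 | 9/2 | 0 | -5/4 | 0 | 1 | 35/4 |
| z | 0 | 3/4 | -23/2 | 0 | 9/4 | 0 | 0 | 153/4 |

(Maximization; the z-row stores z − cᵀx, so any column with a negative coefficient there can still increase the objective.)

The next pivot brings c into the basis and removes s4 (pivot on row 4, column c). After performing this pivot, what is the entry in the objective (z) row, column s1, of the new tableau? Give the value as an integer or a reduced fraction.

0

Pivot element is row 4, column c: 9/2.
Normalize row 4: new (row 4, s1) = 0/(9/2) = 0.
z-row ← z-row − (-23/2)·(new row 4): 0 − (-23/2)·0 = 0.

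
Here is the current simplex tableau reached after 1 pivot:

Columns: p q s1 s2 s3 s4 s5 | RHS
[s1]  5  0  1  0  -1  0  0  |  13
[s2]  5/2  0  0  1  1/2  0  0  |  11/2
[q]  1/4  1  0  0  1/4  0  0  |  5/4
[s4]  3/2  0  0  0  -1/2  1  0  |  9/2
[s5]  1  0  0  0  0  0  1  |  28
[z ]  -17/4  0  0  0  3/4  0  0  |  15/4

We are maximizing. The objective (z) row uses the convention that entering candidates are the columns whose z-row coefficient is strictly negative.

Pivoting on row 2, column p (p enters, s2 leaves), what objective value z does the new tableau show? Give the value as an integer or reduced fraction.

Minimum ratio for p: (11/2)/(5/2) = 11/5.
z changes by −(z-row coeff of p)·ratio = −(-17/4)·(11/5) = 187/20.
New z = 15/4 + (187/20) = 131/10.

131/10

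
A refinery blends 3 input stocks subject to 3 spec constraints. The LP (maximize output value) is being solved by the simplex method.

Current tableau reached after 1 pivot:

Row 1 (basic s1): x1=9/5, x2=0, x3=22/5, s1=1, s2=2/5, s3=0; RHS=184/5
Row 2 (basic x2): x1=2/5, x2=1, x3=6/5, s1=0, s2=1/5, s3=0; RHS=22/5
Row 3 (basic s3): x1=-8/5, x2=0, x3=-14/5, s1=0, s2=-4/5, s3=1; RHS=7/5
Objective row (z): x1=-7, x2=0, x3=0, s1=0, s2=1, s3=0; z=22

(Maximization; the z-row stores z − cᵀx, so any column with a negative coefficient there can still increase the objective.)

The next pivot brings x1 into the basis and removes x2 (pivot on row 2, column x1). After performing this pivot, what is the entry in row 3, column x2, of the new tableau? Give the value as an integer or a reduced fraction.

4

Pivot element is row 2, column x1: 2/5.
Normalize row 2: new (row 2, x2) = 1/(2/5) = 5/2.
row 3 ← row 3 − (-8/5)·(new row 2): 0 − (-8/5)·(5/2) = 4.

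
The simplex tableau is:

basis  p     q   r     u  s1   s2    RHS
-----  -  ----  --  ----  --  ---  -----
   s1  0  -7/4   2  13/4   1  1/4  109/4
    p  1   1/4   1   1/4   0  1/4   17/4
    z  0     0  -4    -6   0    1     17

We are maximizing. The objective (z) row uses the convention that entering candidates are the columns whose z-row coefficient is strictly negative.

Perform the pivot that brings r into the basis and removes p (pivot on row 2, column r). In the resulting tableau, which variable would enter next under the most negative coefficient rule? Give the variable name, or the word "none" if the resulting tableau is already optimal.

Pivot element 1. New z-row = old z-row − (-4)·(row 2/1).
Updated z-row coefficients: p: 4, q: 1, r: 0, u: -5, s1: 0, s2: 2.
The most negative is -5 in column u, so u would enter next.

u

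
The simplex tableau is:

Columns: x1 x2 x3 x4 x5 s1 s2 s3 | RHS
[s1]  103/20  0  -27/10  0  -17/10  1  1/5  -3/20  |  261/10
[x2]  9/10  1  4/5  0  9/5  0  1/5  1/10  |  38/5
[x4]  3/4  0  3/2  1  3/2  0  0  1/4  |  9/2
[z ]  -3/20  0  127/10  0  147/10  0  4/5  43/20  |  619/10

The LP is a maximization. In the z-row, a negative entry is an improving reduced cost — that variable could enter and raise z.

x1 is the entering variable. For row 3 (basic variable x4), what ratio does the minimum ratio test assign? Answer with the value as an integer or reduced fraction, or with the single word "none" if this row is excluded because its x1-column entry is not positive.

Ratio = RHS / (x1 entry) = (9/2) / (3/4) = 6.

6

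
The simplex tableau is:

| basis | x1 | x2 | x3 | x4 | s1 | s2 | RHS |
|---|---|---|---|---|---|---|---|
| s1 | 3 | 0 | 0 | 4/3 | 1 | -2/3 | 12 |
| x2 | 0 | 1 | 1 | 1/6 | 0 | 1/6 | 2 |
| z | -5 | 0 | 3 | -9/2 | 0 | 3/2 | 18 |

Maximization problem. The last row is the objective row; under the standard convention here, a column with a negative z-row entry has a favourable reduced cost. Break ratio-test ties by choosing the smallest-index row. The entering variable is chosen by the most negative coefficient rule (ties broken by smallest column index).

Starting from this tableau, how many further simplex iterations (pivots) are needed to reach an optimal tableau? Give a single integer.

3

pivot: x1 in, s1 out → z = 38
pivot: x4 in, x1 out → z = 117/2
pivot: s2 in, x2 out → z = 60
No improving column remains; optimal.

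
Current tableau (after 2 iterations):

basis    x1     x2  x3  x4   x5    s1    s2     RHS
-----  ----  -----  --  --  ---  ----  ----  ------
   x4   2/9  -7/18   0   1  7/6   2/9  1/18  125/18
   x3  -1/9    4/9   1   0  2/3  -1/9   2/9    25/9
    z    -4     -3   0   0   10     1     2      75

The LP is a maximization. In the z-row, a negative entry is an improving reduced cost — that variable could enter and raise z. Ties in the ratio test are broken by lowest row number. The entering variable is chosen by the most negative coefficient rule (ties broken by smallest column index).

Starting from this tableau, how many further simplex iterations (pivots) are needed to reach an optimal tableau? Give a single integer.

2

pivot: x1 in, x4 out → z = 200
pivot: x2 in, x3 out → z = 450
No improving column remains; optimal.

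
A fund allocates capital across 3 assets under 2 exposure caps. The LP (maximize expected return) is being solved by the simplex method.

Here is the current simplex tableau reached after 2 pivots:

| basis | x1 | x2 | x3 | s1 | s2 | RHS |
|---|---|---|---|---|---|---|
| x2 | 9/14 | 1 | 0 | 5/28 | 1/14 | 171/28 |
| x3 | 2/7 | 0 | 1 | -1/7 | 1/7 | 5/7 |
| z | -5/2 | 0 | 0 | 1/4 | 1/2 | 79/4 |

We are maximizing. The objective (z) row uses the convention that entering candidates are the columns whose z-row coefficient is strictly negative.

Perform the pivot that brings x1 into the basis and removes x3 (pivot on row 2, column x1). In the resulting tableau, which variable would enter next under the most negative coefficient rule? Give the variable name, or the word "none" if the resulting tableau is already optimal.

Pivot element 2/7. New z-row = old z-row − (-5/2)·(row 2/(2/7)).
Updated z-row coefficients: x1: 0, x2: 0, x3: 35/4, s1: -1, s2: 7/4.
The most negative is -1 in column s1, so s1 would enter next.

s1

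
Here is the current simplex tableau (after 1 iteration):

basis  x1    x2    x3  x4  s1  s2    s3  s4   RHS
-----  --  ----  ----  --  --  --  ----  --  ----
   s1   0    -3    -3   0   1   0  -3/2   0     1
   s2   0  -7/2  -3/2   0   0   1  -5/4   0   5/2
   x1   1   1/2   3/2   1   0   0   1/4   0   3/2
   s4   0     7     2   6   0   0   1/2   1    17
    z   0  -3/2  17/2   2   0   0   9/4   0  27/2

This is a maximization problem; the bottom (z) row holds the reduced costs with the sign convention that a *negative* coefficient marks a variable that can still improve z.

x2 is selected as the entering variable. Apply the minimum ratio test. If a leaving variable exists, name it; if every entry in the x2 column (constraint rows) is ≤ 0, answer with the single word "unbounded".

Ratios: row 1 (s1): entry -3 ≤ 0, skip; row 2 (s2): entry -7/2 ≤ 0, skip; row 3 (x1): (3/2)/(1/2) = 3; row 4 (s4): 17/7 = 17/7.
Minimum ratio is in the s4 row, so s4 leaves.

s4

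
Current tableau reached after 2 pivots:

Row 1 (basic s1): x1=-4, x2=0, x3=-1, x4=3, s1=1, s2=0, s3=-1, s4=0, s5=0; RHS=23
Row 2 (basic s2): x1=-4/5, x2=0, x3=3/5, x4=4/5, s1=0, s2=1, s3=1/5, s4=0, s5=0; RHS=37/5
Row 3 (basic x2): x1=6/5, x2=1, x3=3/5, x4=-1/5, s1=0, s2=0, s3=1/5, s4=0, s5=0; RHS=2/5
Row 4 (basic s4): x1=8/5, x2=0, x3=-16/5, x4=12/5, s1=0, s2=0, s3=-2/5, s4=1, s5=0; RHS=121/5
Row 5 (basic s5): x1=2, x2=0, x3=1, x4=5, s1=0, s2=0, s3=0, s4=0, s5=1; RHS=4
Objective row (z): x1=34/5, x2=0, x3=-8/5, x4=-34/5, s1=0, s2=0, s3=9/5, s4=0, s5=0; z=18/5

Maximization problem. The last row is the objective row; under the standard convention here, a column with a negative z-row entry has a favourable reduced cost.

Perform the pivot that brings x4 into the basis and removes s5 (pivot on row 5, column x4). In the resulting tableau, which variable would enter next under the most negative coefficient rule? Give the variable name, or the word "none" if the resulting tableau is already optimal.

Pivot element 5. New z-row = old z-row − (-34/5)·(row 5/5).
Updated z-row coefficients: x1: 238/25, x2: 0, x3: -6/25, x4: 0, s1: 0, s2: 0, s3: 9/5, s4: 0, s5: 34/25.
The most negative is -6/25 in column x3, so x3 would enter next.

x3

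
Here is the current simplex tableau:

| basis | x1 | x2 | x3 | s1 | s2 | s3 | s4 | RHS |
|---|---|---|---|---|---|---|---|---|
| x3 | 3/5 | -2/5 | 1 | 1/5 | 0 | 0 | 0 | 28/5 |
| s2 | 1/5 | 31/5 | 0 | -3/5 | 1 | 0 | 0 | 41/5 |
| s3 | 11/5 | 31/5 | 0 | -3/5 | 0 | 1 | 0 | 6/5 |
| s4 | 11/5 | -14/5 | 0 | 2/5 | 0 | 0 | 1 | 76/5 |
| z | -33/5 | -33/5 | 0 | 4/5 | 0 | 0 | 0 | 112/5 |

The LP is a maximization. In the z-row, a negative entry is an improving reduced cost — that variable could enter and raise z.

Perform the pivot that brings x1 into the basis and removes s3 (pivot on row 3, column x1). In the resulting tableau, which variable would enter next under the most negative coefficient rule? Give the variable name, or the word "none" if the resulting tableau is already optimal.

s1

Pivot element 11/5. New z-row = old z-row − (-33/5)·(row 3/(11/5)).
Updated z-row coefficients: x1: 0, x2: 12, x3: 0, s1: -1, s2: 0, s3: 3, s4: 0.
The most negative is -1 in column s1, so s1 would enter next.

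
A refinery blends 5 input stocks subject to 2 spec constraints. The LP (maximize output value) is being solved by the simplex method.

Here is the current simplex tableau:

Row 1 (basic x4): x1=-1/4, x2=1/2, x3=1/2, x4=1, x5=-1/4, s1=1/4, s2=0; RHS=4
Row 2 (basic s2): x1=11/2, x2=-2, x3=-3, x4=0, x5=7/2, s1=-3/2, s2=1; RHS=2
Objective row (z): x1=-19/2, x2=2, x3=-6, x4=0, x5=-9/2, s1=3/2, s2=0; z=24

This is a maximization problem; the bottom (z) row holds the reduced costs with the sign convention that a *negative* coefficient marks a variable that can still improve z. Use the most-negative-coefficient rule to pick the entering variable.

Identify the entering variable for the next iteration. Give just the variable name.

Objective-row coefficients: x1: -19/2, x2: 2, x3: -6, x4: 0, x5: -9/2, s1: 3/2, s2: 0.
The most negative is -19/2 in column x1, so x1 enters.

x1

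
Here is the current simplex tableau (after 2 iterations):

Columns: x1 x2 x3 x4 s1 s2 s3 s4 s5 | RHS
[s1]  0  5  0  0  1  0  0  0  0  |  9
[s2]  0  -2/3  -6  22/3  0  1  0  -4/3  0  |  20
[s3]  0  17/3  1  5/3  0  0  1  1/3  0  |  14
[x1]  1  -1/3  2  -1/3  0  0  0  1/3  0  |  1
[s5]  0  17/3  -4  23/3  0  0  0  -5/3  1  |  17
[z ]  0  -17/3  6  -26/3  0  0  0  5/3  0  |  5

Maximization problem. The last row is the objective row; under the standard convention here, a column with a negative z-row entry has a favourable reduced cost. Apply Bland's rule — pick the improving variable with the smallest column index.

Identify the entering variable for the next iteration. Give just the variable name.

x2

Objective-row coefficients: x1: 0, x2: -17/3, x3: 6, x4: -26/3, s1: 0, s2: 0, s3: 0, s4: 5/3, s5: 0.
Improving columns: x2, x4. Bland's rule picks the smallest column index → x2.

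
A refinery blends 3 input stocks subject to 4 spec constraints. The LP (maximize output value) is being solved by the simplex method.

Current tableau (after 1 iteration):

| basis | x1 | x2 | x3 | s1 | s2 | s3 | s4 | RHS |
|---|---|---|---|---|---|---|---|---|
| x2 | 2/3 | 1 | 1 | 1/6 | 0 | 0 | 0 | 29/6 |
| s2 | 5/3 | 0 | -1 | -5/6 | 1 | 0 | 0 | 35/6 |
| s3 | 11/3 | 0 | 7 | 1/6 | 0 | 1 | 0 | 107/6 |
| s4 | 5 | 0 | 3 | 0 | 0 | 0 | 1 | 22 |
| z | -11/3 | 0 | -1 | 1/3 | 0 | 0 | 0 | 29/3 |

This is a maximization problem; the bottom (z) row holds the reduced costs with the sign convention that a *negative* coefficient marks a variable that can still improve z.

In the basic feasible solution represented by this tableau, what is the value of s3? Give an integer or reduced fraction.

107/6

s3 is basic (row 3); its value is the RHS of that row: 107/6.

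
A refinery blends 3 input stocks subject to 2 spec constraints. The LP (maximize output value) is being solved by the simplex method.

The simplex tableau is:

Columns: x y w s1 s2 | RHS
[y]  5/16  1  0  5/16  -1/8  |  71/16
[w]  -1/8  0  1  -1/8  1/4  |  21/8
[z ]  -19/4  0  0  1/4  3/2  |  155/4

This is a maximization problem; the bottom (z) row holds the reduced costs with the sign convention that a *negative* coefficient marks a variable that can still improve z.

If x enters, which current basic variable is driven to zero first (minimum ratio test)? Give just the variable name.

Ratios: row 1 (y): (71/16)/(5/16) = 71/5; row 2 (w): entry -1/8 ≤ 0, skip.
Minimum ratio 71/5 is in the y row, so y leaves.

y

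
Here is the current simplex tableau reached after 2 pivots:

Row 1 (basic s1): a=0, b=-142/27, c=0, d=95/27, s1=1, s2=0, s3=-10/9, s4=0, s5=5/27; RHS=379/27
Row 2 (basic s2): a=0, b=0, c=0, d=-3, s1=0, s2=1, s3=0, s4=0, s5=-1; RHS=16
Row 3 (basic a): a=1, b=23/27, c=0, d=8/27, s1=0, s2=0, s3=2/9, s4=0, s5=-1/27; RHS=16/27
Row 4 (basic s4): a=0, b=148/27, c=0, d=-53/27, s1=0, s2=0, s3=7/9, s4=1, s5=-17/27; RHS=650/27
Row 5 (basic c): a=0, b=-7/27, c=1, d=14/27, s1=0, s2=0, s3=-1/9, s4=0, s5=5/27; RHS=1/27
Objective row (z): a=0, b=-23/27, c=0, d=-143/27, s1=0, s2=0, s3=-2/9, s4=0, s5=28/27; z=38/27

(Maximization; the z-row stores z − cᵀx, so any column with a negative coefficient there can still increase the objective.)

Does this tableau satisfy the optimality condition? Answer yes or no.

no

Column b has objective-row coefficient -23/27, which is negative; an improving pivot exists, so not yet optimal.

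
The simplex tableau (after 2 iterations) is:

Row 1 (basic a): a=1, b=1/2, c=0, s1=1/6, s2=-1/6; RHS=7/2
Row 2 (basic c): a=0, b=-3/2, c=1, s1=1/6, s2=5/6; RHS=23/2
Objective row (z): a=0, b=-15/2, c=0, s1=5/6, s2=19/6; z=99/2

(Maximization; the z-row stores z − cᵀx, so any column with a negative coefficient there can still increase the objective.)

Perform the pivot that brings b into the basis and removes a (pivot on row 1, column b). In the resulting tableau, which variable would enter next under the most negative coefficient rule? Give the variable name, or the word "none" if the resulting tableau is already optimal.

none

Pivot element 1/2. New z-row = old z-row − (-15/2)·(row 1/(1/2)).
Updated z-row coefficients: a: 15, b: 0, c: 0, s1: 10/3, s2: 2/3.
No coefficient is strictly negative; the tableau after this pivot is optimal.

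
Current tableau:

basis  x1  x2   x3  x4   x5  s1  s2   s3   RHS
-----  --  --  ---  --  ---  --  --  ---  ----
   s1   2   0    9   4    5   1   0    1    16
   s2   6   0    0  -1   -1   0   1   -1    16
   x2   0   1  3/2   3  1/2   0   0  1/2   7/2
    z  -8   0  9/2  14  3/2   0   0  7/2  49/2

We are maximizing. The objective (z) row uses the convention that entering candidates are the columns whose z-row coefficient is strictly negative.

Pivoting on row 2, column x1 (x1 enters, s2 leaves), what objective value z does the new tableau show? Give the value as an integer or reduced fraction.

Minimum ratio for x1: 16/6 = 8/3.
z changes by −(z-row coeff of x1)·ratio = −(-8)·(8/3) = 64/3.
New z = 49/2 + (64/3) = 275/6.

275/6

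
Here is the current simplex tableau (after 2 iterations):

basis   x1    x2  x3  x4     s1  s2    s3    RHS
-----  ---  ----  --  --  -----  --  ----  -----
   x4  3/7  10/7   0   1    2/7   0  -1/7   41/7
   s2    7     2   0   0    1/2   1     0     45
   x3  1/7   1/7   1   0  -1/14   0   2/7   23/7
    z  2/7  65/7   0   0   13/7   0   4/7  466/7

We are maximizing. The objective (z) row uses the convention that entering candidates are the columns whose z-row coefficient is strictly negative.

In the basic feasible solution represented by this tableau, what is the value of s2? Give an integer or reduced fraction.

s2 is basic (row 2); its value is the RHS of that row: 45.

45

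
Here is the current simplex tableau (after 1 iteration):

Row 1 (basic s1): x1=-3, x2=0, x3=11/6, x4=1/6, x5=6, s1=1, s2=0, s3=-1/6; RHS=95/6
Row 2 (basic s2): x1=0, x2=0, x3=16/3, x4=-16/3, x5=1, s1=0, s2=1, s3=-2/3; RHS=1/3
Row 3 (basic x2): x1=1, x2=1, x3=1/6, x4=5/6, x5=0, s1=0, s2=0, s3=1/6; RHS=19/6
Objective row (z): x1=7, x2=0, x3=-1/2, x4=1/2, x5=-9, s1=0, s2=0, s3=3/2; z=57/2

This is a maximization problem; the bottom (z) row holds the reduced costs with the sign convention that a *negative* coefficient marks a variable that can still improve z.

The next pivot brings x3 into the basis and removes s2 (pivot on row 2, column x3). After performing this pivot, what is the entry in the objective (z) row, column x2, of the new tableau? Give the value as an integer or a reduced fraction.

Pivot element is row 2, column x3: 16/3.
Normalize row 2: new (row 2, x2) = 0/(16/3) = 0.
z-row ← z-row − (-1/2)·(new row 2): 0 − (-1/2)·0 = 0.

0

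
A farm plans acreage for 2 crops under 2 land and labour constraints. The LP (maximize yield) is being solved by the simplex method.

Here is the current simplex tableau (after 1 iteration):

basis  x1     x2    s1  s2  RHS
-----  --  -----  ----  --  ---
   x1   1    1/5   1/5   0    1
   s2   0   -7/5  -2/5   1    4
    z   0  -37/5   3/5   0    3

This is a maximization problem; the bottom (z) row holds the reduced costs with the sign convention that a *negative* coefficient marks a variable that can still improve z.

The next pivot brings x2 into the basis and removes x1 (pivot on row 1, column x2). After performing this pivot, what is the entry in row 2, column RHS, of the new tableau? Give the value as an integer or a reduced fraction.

11

Pivot element is row 1, column x2: 1/5.
Normalize row 1: new (row 1, RHS) = 1/(1/5) = 5.
row 2 ← row 2 − (-7/5)·(new row 1): 4 − (-7/5)·5 = 11.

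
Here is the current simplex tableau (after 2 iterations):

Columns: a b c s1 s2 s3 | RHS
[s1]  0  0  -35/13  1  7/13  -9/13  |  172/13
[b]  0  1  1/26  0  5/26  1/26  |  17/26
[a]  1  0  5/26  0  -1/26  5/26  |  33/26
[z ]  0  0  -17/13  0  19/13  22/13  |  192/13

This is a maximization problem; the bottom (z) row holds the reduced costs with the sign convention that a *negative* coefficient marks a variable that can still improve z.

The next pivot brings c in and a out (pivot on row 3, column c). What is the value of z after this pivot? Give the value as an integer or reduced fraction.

117/5

Minimum ratio for c: (33/26)/(5/26) = 33/5.
z changes by −(z-row coeff of c)·ratio = −(-17/13)·(33/5) = 561/65.
New z = 192/13 + (561/65) = 117/5.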